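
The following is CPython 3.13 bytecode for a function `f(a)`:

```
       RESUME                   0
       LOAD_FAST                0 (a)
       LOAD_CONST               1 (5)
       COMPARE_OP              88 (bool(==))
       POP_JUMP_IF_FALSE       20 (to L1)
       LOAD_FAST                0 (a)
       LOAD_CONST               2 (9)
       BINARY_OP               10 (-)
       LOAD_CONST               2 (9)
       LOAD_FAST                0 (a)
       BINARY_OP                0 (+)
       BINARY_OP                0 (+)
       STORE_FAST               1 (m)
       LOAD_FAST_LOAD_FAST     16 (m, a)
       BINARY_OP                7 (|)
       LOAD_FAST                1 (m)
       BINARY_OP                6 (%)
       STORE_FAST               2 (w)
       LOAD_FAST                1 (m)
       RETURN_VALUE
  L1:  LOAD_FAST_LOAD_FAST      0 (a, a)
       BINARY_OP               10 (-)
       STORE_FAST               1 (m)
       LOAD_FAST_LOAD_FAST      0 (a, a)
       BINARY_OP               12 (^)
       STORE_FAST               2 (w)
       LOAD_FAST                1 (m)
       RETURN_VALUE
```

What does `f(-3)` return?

0

LOAD_FAST a → push -3. Stack: [-3]
LOAD_CONST → push 5. Stack: [-3, 5]
COMPARE_OP bool(==) → -3 vs 5 = False. Stack: [False]
POP_JUMP_IF_FALSE → pop False; jump. Stack: []
LOAD_FAST_LOAD_FAST a,a → push -3,-3. Stack: [-3, -3]
BINARY_OP - → -3 - -3 = 0. Stack: [0]
STORE_FAST m → m=0. Stack: []
LOAD_FAST_LOAD_FAST a,a → push -3,-3. Stack: [-3, -3]
BINARY_OP ^ → -3 ^ -3 = 0. Stack: [0]
STORE_FAST w → w=0. Stack: []
LOAD_FAST m → push 0. Stack: [0]
RETURN_VALUE → return 0.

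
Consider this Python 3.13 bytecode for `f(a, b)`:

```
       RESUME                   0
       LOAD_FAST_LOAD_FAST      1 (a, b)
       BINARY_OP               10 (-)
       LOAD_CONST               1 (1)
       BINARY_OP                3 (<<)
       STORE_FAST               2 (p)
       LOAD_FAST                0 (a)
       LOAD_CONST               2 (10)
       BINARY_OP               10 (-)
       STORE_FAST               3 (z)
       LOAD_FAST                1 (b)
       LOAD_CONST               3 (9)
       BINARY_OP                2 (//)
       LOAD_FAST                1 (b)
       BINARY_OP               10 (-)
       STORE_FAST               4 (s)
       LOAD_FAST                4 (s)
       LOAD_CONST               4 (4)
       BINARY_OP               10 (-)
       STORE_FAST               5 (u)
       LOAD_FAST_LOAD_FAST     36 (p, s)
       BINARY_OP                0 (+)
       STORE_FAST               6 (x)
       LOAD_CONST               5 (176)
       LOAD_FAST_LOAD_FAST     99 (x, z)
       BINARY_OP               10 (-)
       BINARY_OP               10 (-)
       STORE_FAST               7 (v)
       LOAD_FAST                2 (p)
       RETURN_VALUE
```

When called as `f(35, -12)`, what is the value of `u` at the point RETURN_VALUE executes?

LOAD_FAST_LOAD_FAST a,b → push 35,-12. Stack: [35, -12]
BINARY_OP - → 35 - -12 = 47. Stack: [47]
LOAD_CONST → push 1. Stack: [47, 1]
BINARY_OP << → 47 << 1 = 94. Stack: [94]
STORE_FAST p → p=94. Stack: []
LOAD_FAST a → push 35. Stack: [35]
LOAD_CONST → push 10. Stack: [35, 10]
BINARY_OP - → 35 - 10 = 25. Stack: [25]
STORE_FAST z → z=25. Stack: []
LOAD_FAST b → push -12. Stack: [-12]
LOAD_CONST → push 9. Stack: [-12, 9]
BINARY_OP // → -12 // 9 = -2. Stack: [-2]
LOAD_FAST b → push -12. Stack: [-2, -12]
BINARY_OP - → -2 - -12 = 10. Stack: [10]
STORE_FAST s → s=10. Stack: []
LOAD_FAST s → push 10. Stack: [10]
LOAD_CONST → push 4. Stack: [10, 4]
BINARY_OP - → 10 - 4 = 6. Stack: [6]
STORE_FAST u → u=6. Stack: []
LOAD_FAST_LOAD_FAST p,s → push 94,10. Stack: [94, 10]
BINARY_OP + → 94 + 10 = 104. Stack: [104]
STORE_FAST x → x=104. Stack: []
LOAD_CONST → push 176. Stack: [176]
LOAD_FAST_LOAD_FAST x,z → push 104,25. Stack: [176, 104, 25]
BINARY_OP - → 104 - 25 = 79. Stack: [176, 79]
BINARY_OP - → 176 - 79 = 97. Stack: [97]
STORE_FAST v → v=97. Stack: []
LOAD_FAST p → push 94. Stack: [94]
RETURN_VALUE → return 94.

6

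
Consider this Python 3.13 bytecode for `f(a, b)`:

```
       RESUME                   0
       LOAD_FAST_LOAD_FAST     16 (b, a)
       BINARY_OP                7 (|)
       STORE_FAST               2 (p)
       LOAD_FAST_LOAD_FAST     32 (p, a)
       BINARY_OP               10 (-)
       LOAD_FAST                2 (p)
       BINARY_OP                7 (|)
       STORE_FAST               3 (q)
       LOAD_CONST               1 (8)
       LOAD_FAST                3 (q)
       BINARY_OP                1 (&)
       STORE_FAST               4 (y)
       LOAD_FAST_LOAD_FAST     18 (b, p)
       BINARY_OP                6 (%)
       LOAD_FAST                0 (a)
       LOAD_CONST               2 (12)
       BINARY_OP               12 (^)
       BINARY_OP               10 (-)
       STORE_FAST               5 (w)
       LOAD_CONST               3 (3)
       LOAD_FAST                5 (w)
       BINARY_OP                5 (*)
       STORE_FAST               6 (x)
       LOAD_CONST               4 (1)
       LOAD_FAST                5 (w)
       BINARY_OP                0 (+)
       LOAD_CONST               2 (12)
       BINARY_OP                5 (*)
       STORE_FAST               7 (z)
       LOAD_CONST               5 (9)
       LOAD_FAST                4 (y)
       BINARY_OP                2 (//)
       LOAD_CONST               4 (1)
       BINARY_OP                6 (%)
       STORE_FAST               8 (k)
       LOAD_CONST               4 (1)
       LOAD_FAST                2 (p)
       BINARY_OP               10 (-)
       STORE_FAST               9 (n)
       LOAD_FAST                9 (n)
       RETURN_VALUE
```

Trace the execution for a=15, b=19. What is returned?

LOAD_FAST_LOAD_FAST b,a → push 19,15. Stack: [19, 15]
BINARY_OP | → 19 | 15 = 31. Stack: [31]
STORE_FAST p → p=31. Stack: []
LOAD_FAST_LOAD_FAST p,a → push 31,15. Stack: [31, 15]
BINARY_OP - → 31 - 15 = 16. Stack: [16]
LOAD_FAST p → push 31. Stack: [16, 31]
BINARY_OP | → 16 | 31 = 31. Stack: [31]
STORE_FAST q → q=31. Stack: []
LOAD_CONST → push 8. Stack: [8]
LOAD_FAST q → push 31. Stack: [8, 31]
BINARY_OP & → 8 & 31 = 8. Stack: [8]
STORE_FAST y → y=8. Stack: []
LOAD_FAST_LOAD_FAST b,p → push 19,31. Stack: [19, 31]
BINARY_OP % → 19 % 31 = 19. Stack: [19]
LOAD_FAST a → push 15. Stack: [19, 15]
LOAD_CONST → push 12. Stack: [19, 15, 12]
BINARY_OP ^ → 15 ^ 12 = 3. Stack: [19, 3]
BINARY_OP - → 19 - 3 = 16. Stack: [16]
STORE_FAST w → w=16. Stack: []
LOAD_CONST → push 3. Stack: [3]
LOAD_FAST w → push 16. Stack: [3, 16]
BINARY_OP * → 3 * 16 = 48. Stack: [48]
STORE_FAST x → x=48. Stack: []
LOAD_CONST → push 1. Stack: [1]
LOAD_FAST w → push 16. Stack: [1, 16]
BINARY_OP + → 1 + 16 = 17. Stack: [17]
LOAD_CONST → push 12. Stack: [17, 12]
BINARY_OP * → 17 * 12 = 204. Stack: [204]
STORE_FAST z → z=204. Stack: []
LOAD_CONST → push 9. Stack: [9]
LOAD_FAST y → push 8. Stack: [9, 8]
BINARY_OP // → 9 // 8 = 1. Stack: [1]
LOAD_CONST → push 1. Stack: [1, 1]
BINARY_OP % → 1 % 1 = 0. Stack: [0]
STORE_FAST k → k=0. Stack: []
LOAD_CONST → push 1. Stack: [1]
LOAD_FAST p → push 31. Stack: [1, 31]
BINARY_OP - → 1 - 31 = -30. Stack: [-30]
STORE_FAST n → n=-30. Stack: []
LOAD_FAST n → push -30. Stack: [-30]
RETURN_VALUE → return -30.

-30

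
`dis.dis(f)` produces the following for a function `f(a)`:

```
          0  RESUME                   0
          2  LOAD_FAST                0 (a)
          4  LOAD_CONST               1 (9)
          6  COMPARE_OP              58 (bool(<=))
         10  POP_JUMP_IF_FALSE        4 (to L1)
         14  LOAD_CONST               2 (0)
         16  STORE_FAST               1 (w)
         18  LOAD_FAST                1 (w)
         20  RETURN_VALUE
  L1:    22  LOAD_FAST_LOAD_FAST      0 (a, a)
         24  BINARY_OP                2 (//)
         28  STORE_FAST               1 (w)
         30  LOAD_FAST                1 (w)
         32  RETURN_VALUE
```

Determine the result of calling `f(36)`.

1

LOAD_FAST a → push 36. Stack: [36]
LOAD_CONST → push 9. Stack: [36, 9]
COMPARE_OP bool(<=) → 36 vs 9 = False. Stack: [False]
POP_JUMP_IF_FALSE → pop False; jump. Stack: []
LOAD_FAST_LOAD_FAST a,a → push 36,36. Stack: [36, 36]
BINARY_OP // → 36 // 36 = 1. Stack: [1]
STORE_FAST w → w=1. Stack: []
LOAD_FAST w → push 1. Stack: [1]
RETURN_VALUE → return 1.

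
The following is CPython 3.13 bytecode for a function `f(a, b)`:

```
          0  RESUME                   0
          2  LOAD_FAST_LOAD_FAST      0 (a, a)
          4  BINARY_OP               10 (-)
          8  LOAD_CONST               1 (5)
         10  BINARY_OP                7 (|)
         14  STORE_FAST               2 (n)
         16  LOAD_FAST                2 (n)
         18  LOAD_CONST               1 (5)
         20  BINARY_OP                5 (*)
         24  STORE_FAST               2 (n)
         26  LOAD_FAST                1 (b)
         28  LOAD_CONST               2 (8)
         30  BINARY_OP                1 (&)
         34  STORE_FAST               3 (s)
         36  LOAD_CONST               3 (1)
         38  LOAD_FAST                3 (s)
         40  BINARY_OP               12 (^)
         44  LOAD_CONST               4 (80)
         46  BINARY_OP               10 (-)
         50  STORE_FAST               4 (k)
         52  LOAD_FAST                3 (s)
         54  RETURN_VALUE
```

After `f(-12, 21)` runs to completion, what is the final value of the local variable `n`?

LOAD_FAST_LOAD_FAST a,a → push -12,-12. Stack: [-12, -12]
BINARY_OP - → -12 - -12 = 0. Stack: [0]
LOAD_CONST → push 5. Stack: [0, 5]
BINARY_OP | → 0 | 5 = 5. Stack: [5]
STORE_FAST n → n=5. Stack: []
LOAD_FAST n → push 5. Stack: [5]
LOAD_CONST → push 5. Stack: [5, 5]
BINARY_OP * → 5 * 5 = 25. Stack: [25]
STORE_FAST n → n=25. Stack: []
LOAD_FAST b → push 21. Stack: [21]
LOAD_CONST → push 8. Stack: [21, 8]
BINARY_OP & → 21 & 8 = 0. Stack: [0]
STORE_FAST s → s=0. Stack: []
LOAD_CONST → push 1. Stack: [1]
LOAD_FAST s → push 0. Stack: [1, 0]
BINARY_OP ^ → 1 ^ 0 = 1. Stack: [1]
LOAD_CONST → push 80. Stack: [1, 80]
BINARY_OP - → 1 - 80 = -79. Stack: [-79]
STORE_FAST k → k=-79. Stack: []
LOAD_FAST s → push 0. Stack: [0]
RETURN_VALUE → return 0.

25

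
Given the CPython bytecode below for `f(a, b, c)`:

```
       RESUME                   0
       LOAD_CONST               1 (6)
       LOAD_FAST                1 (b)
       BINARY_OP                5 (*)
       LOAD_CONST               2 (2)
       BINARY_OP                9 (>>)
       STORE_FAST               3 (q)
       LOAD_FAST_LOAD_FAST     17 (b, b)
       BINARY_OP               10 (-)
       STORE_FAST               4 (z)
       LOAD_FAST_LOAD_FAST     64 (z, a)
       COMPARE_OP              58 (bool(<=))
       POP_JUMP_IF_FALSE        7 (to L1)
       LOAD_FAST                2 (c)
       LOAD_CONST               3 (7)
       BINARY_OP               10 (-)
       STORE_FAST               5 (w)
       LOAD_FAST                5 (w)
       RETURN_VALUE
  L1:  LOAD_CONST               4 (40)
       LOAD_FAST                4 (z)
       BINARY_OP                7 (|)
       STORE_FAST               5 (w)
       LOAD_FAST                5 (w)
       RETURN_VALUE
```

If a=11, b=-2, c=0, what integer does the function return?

-7

LOAD_CONST → push 6. Stack: [6]
LOAD_FAST b → push -2. Stack: [6, -2]
BINARY_OP * → 6 * -2 = -12. Stack: [-12]
LOAD_CONST → push 2. Stack: [-12, 2]
BINARY_OP >> → -12 >> 2 = -3. Stack: [-3]
STORE_FAST q → q=-3. Stack: []
LOAD_FAST_LOAD_FAST b,b → push -2,-2. Stack: [-2, -2]
BINARY_OP - → -2 - -2 = 0. Stack: [0]
STORE_FAST z → z=0. Stack: []
LOAD_FAST_LOAD_FAST z,a → push 0,11. Stack: [0, 11]
COMPARE_OP bool(<=) → 0 vs 11 = True. Stack: [True]
POP_JUMP_IF_FALSE → pop True; no jump. Stack: []
LOAD_FAST c → push 0. Stack: [0]
LOAD_CONST → push 7. Stack: [0, 7]
BINARY_OP - → 0 - 7 = -7. Stack: [-7]
STORE_FAST w → w=-7. Stack: []
LOAD_FAST w → push -7. Stack: [-7]
RETURN_VALUE → return -7.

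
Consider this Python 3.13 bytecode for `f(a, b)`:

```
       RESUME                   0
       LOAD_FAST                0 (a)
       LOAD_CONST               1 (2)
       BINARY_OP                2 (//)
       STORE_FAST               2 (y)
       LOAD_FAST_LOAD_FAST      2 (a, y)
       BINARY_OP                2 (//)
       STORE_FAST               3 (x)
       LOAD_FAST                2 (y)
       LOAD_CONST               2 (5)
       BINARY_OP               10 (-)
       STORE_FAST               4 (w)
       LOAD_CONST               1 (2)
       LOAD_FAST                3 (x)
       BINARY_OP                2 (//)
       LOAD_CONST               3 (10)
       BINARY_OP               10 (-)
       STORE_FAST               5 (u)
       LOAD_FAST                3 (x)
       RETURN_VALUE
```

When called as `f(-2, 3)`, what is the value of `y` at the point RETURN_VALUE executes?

-1

LOAD_FAST a → push -2. Stack: [-2]
LOAD_CONST → push 2. Stack: [-2, 2]
BINARY_OP // → -2 // 2 = -1. Stack: [-1]
STORE_FAST y → y=-1. Stack: []
LOAD_FAST_LOAD_FAST a,y → push -2,-1. Stack: [-2, -1]
BINARY_OP // → -2 // -1 = 2. Stack: [2]
STORE_FAST x → x=2. Stack: []
LOAD_FAST y → push -1. Stack: [-1]
LOAD_CONST → push 5. Stack: [-1, 5]
BINARY_OP - → -1 - 5 = -6. Stack: [-6]
STORE_FAST w → w=-6. Stack: []
LOAD_CONST → push 2. Stack: [2]
LOAD_FAST x → push 2. Stack: [2, 2]
BINARY_OP // → 2 // 2 = 1. Stack: [1]
LOAD_CONST → push 10. Stack: [1, 10]
BINARY_OP - → 1 - 10 = -9. Stack: [-9]
STORE_FAST u → u=-9. Stack: []
LOAD_FAST x → push 2. Stack: [2]
RETURN_VALUE → return 2.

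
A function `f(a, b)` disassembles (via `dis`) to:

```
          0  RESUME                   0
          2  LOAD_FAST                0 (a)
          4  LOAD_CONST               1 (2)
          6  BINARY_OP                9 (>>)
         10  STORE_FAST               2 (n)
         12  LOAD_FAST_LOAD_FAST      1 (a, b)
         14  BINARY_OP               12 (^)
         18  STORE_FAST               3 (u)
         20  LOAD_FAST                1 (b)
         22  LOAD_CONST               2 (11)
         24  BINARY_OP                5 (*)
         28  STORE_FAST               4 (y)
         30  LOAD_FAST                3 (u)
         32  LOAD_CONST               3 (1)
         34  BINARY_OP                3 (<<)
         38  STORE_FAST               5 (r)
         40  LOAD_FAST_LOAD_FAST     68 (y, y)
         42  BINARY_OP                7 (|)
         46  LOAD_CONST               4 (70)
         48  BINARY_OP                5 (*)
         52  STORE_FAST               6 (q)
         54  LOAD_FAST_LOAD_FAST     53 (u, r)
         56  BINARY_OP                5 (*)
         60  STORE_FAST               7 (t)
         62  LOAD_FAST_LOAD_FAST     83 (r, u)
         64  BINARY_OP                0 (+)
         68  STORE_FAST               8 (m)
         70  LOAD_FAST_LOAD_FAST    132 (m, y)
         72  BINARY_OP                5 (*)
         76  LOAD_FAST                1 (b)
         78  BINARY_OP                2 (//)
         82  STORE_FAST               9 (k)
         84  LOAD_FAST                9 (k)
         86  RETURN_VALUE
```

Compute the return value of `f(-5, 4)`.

LOAD_FAST a → push -5. Stack: [-5]
LOAD_CONST → push 2. Stack: [-5, 2]
BINARY_OP >> → -5 >> 2 = -2. Stack: [-2]
STORE_FAST n → n=-2. Stack: []
LOAD_FAST_LOAD_FAST a,b → push -5,4. Stack: [-5, 4]
BINARY_OP ^ → -5 ^ 4 = -1. Stack: [-1]
STORE_FAST u → u=-1. Stack: []
LOAD_FAST b → push 4. Stack: [4]
LOAD_CONST → push 11. Stack: [4, 11]
BINARY_OP * → 4 * 11 = 44. Stack: [44]
STORE_FAST y → y=44. Stack: []
LOAD_FAST u → push -1. Stack: [-1]
LOAD_CONST → push 1. Stack: [-1, 1]
BINARY_OP << → -1 << 1 = -2. Stack: [-2]
STORE_FAST r → r=-2. Stack: []
LOAD_FAST_LOAD_FAST y,y → push 44,44. Stack: [44, 44]
BINARY_OP | → 44 | 44 = 44. Stack: [44]
LOAD_CONST → push 70. Stack: [44, 70]
BINARY_OP * → 44 * 70 = 3080. Stack: [3080]
STORE_FAST q → q=3080. Stack: []
LOAD_FAST_LOAD_FAST u,r → push -1,-2. Stack: [-1, -2]
BINARY_OP * → -1 * -2 = 2. Stack: [2]
STORE_FAST t → t=2. Stack: []
LOAD_FAST_LOAD_FAST r,u → push -2,-1. Stack: [-2, -1]
BINARY_OP + → -2 + -1 = -3. Stack: [-3]
STORE_FAST m → m=-3. Stack: []
LOAD_FAST_LOAD_FAST m,y → push -3,44. Stack: [-3, 44]
BINARY_OP * → -3 * 44 = -132. Stack: [-132]
LOAD_FAST b → push 4. Stack: [-132, 4]
BINARY_OP // → -132 // 4 = -33. Stack: [-33]
STORE_FAST k → k=-33. Stack: []
LOAD_FAST k → push -33. Stack: [-33]
RETURN_VALUE → return -33.

-33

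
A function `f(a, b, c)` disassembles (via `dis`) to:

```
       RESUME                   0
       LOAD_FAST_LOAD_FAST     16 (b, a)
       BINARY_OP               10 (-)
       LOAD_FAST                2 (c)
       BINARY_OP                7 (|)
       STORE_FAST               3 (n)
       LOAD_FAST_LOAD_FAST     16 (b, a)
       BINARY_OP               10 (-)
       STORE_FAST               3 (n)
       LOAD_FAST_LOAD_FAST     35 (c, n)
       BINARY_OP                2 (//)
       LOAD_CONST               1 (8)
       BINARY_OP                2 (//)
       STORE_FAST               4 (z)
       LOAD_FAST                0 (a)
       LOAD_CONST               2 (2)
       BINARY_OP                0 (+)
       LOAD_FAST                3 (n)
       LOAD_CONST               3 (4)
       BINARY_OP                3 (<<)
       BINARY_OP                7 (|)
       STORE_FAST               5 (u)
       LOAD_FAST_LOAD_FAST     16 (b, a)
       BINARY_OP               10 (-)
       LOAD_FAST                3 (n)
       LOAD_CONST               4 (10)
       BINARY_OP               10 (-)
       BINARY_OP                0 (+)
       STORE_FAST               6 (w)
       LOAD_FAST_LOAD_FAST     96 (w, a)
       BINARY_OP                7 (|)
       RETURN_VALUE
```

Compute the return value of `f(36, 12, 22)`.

LOAD_FAST_LOAD_FAST b,a → push 12,36. Stack: [12, 36]
BINARY_OP - → 12 - 36 = -24. Stack: [-24]
LOAD_FAST c → push 22. Stack: [-24, 22]
BINARY_OP | → -24 | 22 = -2. Stack: [-2]
STORE_FAST n → n=-2. Stack: []
LOAD_FAST_LOAD_FAST b,a → push 12,36. Stack: [12, 36]
BINARY_OP - → 12 - 36 = -24. Stack: [-24]
STORE_FAST n → n=-24. Stack: []
LOAD_FAST_LOAD_FAST c,n → push 22,-24. Stack: [22, -24]
BINARY_OP // → 22 // -24 = -1. Stack: [-1]
LOAD_CONST → push 8. Stack: [-1, 8]
BINARY_OP // → -1 // 8 = -1. Stack: [-1]
STORE_FAST z → z=-1. Stack: []
LOAD_FAST a → push 36. Stack: [36]
LOAD_CONST → push 2. Stack: [36, 2]
BINARY_OP + → 36 + 2 = 38. Stack: [38]
LOAD_FAST n → push -24. Stack: [38, -24]
LOAD_CONST → push 4. Stack: [38, -24, 4]
BINARY_OP << → -24 << 4 = -384. Stack: [38, -384]
BINARY_OP | → 38 | -384 = -346. Stack: [-346]
STORE_FAST u → u=-346. Stack: []
LOAD_FAST_LOAD_FAST b,a → push 12,36. Stack: [12, 36]
BINARY_OP - → 12 - 36 = -24. Stack: [-24]
LOAD_FAST n → push -24. Stack: [-24, -24]
LOAD_CONST → push 10. Stack: [-24, -24, 10]
BINARY_OP - → -24 - 10 = -34. Stack: [-24, -34]
BINARY_OP + → -24 + -34 = -58. Stack: [-58]
STORE_FAST w → w=-58. Stack: []
LOAD_FAST_LOAD_FAST w,a → push -58,36. Stack: [-58, 36]
BINARY_OP | → -58 | 36 = -26. Stack: [-26]
RETURN_VALUE → return -26.

-26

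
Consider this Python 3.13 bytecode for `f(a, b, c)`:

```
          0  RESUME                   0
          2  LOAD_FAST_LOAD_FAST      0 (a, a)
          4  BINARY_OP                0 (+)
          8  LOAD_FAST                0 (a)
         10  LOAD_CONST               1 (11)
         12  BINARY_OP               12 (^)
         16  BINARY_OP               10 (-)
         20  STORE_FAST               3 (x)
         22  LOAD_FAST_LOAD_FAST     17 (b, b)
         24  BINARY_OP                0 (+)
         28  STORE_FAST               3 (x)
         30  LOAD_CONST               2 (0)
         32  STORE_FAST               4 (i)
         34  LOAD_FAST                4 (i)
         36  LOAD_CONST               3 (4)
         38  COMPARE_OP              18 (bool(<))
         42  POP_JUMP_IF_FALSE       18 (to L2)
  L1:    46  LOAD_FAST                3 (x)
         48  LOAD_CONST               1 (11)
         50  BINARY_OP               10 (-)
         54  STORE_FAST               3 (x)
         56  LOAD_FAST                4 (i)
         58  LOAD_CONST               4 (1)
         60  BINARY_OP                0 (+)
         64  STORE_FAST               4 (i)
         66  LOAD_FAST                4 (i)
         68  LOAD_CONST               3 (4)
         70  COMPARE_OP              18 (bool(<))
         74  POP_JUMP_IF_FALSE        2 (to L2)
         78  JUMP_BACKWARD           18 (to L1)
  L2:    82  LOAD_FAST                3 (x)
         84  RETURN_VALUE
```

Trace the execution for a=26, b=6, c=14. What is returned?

LOAD_FAST_LOAD_FAST a,a → push 26,26. Stack: [26, 26]
BINARY_OP + → 26 + 26 = 52. Stack: [52]
LOAD_FAST a → push 26. Stack: [52, 26]
LOAD_CONST → push 11. Stack: [52, 26, 11]
BINARY_OP ^ → 26 ^ 11 = 17. Stack: [52, 17]
BINARY_OP - → 52 - 17 = 35. Stack: [35]
STORE_FAST x → x=35. Stack: []
LOAD_FAST_LOAD_FAST b,b → push 6,6. Stack: [6, 6]
BINARY_OP + → 6 + 6 = 12. Stack: [12]
STORE_FAST x → x=12. Stack: []
LOAD_CONST → push 0. Stack: [0]
STORE_FAST i → i=0. Stack: []
LOAD_FAST i → push 0. Stack: [0]
LOAD_CONST → push 4. Stack: [0, 4]
COMPARE_OP bool(<) → 0 vs 4 = True. Stack: [True]
POP_JUMP_IF_FALSE → pop True; no jump. Stack: []
LOAD_FAST x → push 12. Stack: [12]
LOAD_CONST → push 11. Stack: [12, 11]
BINARY_OP - → 12 - 11 = 1. Stack: [1]
STORE_FAST x → x=1. Stack: []
LOAD_FAST i → push 0. Stack: [0]
LOAD_CONST → push 1. Stack: [0, 1]
BINARY_OP + → 0 + 1 = 1. Stack: [1]
STORE_FAST i → i=1. Stack: []
LOAD_FAST i → push 1. Stack: [1]
LOAD_CONST → push 4. Stack: [1, 4]
COMPARE_OP bool(<) → 1 vs 4 = True. Stack: [True]
POP_JUMP_IF_FALSE → pop True; no jump. Stack: []
LOAD_FAST x → push 1. Stack: [1]
LOAD_CONST → push 11. Stack: [1, 11]
BINARY_OP - → 1 - 11 = -10. Stack: [-10]
STORE_FAST x → x=-10. Stack: []
LOAD_FAST i → push 1. Stack: [1]
LOAD_CONST → push 1. Stack: [1, 1]
BINARY_OP + → 1 + 1 = 2. Stack: [2]
STORE_FAST i → i=2. Stack: []
LOAD_FAST i → push 2. Stack: [2]
LOAD_CONST → push 4. Stack: [2, 4]
COMPARE_OP bool(<) → 2 vs 4 = True. Stack: [True]
POP_JUMP_IF_FALSE → pop True; no jump. Stack: []
LOAD_FAST x → push -10. Stack: [-10]
LOAD_CONST → push 11. Stack: [-10, 11]
BINARY_OP - → -10 - 11 = -21. Stack: [-21]
STORE_FAST x → x=-21. Stack: []
LOAD_FAST i → push 2. Stack: [2]
LOAD_CONST → push 1. Stack: [2, 1]
BINARY_OP + → 2 + 1 = 3. Stack: [3]
STORE_FAST i → i=3. Stack: []
LOAD_FAST i → push 3. Stack: [3]
LOAD_CONST → push 4. Stack: [3, 4]
COMPARE_OP bool(<) → 3 vs 4 = True. Stack: [True]
POP_JUMP_IF_FALSE → pop True; no jump. Stack: []
LOAD_FAST x → push -21. Stack: [-21]
LOAD_CONST → push 11. Stack: [-21, 11]
BINARY_OP - → -21 - 11 = -32. Stack: [-32]
STORE_FAST x → x=-32. Stack: []
LOAD_FAST i → push 3. Stack: [3]
LOAD_CONST → push 1. Stack: [3, 1]
BINARY_OP + → 3 + 1 = 4. Stack: [4]
STORE_FAST i → i=4. Stack: []
LOAD_FAST i → push 4. Stack: [4]
LOAD_CONST → push 4. Stack: [4, 4]
COMPARE_OP bool(<) → 4 vs 4 = False. Stack: [False]
POP_JUMP_IF_FALSE → pop False; jump. Stack: []
LOAD_FAST x → push -32. Stack: [-32]
RETURN_VALUE → return -32.

-32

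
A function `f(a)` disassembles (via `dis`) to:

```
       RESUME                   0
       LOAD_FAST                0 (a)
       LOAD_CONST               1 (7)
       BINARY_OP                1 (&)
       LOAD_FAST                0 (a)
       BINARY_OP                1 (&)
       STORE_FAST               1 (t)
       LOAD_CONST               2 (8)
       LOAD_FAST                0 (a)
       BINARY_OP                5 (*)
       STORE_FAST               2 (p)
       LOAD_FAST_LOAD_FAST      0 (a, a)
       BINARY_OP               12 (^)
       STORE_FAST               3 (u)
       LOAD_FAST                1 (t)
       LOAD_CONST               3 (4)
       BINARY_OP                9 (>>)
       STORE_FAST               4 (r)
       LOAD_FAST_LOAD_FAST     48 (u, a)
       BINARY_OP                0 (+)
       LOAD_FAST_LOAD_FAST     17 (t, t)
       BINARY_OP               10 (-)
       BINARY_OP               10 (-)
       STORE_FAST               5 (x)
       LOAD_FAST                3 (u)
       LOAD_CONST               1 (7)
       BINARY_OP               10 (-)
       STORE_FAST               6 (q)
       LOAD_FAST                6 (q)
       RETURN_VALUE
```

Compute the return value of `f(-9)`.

LOAD_FAST a → push -9. Stack: [-9]
LOAD_CONST → push 7. Stack: [-9, 7]
BINARY_OP & → -9 & 7 = 7. Stack: [7]
LOAD_FAST a → push -9. Stack: [7, -9]
BINARY_OP & → 7 & -9 = 7. Stack: [7]
STORE_FAST t → t=7. Stack: []
LOAD_CONST → push 8. Stack: [8]
LOAD_FAST a → push -9. Stack: [8, -9]
BINARY_OP * → 8 * -9 = -72. Stack: [-72]
STORE_FAST p → p=-72. Stack: []
LOAD_FAST_LOAD_FAST a,a → push -9,-9. Stack: [-9, -9]
BINARY_OP ^ → -9 ^ -9 = 0. Stack: [0]
STORE_FAST u → u=0. Stack: []
LOAD_FAST t → push 7. Stack: [7]
LOAD_CONST → push 4. Stack: [7, 4]
BINARY_OP >> → 7 >> 4 = 0. Stack: [0]
STORE_FAST r → r=0. Stack: []
LOAD_FAST_LOAD_FAST u,a → push 0,-9. Stack: [0, -9]
BINARY_OP + → 0 + -9 = -9. Stack: [-9]
LOAD_FAST_LOAD_FAST t,t → push 7,7. Stack: [-9, 7, 7]
BINARY_OP - → 7 - 7 = 0. Stack: [-9, 0]
BINARY_OP - → -9 - 0 = -9. Stack: [-9]
STORE_FAST x → x=-9. Stack: []
LOAD_FAST u → push 0. Stack: [0]
LOAD_CONST → push 7. Stack: [0, 7]
BINARY_OP - → 0 - 7 = -7. Stack: [-7]
STORE_FAST q → q=-7. Stack: []
LOAD_FAST q → push -7. Stack: [-7]
RETURN_VALUE → return -7.

-7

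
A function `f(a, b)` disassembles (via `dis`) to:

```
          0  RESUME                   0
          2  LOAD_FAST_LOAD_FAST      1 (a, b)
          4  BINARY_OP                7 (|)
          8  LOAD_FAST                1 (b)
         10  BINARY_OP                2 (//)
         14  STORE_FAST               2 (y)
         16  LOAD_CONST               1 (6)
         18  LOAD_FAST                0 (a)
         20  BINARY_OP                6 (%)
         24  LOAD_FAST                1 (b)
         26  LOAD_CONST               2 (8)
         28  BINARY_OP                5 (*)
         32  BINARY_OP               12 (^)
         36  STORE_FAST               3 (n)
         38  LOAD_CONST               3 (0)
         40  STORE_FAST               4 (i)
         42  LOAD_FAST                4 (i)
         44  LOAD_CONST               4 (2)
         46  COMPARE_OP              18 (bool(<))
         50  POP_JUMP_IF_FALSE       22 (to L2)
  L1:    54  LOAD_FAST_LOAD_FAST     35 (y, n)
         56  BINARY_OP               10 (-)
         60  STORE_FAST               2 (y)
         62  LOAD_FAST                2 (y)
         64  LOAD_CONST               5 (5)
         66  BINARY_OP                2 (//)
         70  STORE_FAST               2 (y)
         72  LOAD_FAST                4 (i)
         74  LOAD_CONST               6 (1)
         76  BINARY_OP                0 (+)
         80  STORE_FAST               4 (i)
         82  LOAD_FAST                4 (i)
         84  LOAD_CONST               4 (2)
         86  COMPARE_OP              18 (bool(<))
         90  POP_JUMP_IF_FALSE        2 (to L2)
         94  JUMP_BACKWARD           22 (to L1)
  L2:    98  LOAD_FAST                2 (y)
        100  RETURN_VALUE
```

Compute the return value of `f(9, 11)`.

-23

LOAD_FAST_LOAD_FAST a,b → push 9,11. Stack: [9, 11]
BINARY_OP | → 9 | 11 = 11. Stack: [11]
LOAD_FAST b → push 11. Stack: [11, 11]
BINARY_OP // → 11 // 11 = 1. Stack: [1]
STORE_FAST y → y=1. Stack: []
LOAD_CONST → push 6. Stack: [6]
LOAD_FAST a → push 9. Stack: [6, 9]
BINARY_OP % → 6 % 9 = 6. Stack: [6]
LOAD_FAST b → push 11. Stack: [6, 11]
LOAD_CONST → push 8. Stack: [6, 11, 8]
BINARY_OP * → 11 * 8 = 88. Stack: [6, 88]
BINARY_OP ^ → 6 ^ 88 = 94. Stack: [94]
STORE_FAST n → n=94. Stack: []
LOAD_CONST → push 0. Stack: [0]
STORE_FAST i → i=0. Stack: []
LOAD_FAST i → push 0. Stack: [0]
LOAD_CONST → push 2. Stack: [0, 2]
COMPARE_OP bool(<) → 0 vs 2 = True. Stack: [True]
POP_JUMP_IF_FALSE → pop True; no jump. Stack: []
LOAD_FAST_LOAD_FAST y,n → push 1,94. Stack: [1, 94]
BINARY_OP - → 1 - 94 = -93. Stack: [-93]
STORE_FAST y → y=-93. Stack: []
LOAD_FAST y → push -93. Stack: [-93]
LOAD_CONST → push 5. Stack: [-93, 5]
BINARY_OP // → -93 // 5 = -19. Stack: [-19]
STORE_FAST y → y=-19. Stack: []
LOAD_FAST i → push 0. Stack: [0]
LOAD_CONST → push 1. Stack: [0, 1]
BINARY_OP + → 0 + 1 = 1. Stack: [1]
STORE_FAST i → i=1. Stack: []
LOAD_FAST i → push 1. Stack: [1]
LOAD_CONST → push 2. Stack: [1, 2]
COMPARE_OP bool(<) → 1 vs 2 = True. Stack: [True]
POP_JUMP_IF_FALSE → pop True; no jump. Stack: []
LOAD_FAST_LOAD_FAST y,n → push -19,94. Stack: [-19, 94]
BINARY_OP - → -19 - 94 = -113. Stack: [-113]
STORE_FAST y → y=-113. Stack: []
LOAD_FAST y → push -113. Stack: [-113]
LOAD_CONST → push 5. Stack: [-113, 5]
BINARY_OP // → -113 // 5 = -23. Stack: [-23]
STORE_FAST y → y=-23. Stack: []
LOAD_FAST i → push 1. Stack: [1]
LOAD_CONST → push 1. Stack: [1, 1]
BINARY_OP + → 1 + 1 = 2. Stack: [2]
STORE_FAST i → i=2. Stack: []
LOAD_FAST i → push 2. Stack: [2]
LOAD_CONST → push 2. Stack: [2, 2]
COMPARE_OP bool(<) → 2 vs 2 = False. Stack: [False]
POP_JUMP_IF_FALSE → pop False; jump. Stack: []
LOAD_FAST y → push -23. Stack: [-23]
RETURN_VALUE → return -23.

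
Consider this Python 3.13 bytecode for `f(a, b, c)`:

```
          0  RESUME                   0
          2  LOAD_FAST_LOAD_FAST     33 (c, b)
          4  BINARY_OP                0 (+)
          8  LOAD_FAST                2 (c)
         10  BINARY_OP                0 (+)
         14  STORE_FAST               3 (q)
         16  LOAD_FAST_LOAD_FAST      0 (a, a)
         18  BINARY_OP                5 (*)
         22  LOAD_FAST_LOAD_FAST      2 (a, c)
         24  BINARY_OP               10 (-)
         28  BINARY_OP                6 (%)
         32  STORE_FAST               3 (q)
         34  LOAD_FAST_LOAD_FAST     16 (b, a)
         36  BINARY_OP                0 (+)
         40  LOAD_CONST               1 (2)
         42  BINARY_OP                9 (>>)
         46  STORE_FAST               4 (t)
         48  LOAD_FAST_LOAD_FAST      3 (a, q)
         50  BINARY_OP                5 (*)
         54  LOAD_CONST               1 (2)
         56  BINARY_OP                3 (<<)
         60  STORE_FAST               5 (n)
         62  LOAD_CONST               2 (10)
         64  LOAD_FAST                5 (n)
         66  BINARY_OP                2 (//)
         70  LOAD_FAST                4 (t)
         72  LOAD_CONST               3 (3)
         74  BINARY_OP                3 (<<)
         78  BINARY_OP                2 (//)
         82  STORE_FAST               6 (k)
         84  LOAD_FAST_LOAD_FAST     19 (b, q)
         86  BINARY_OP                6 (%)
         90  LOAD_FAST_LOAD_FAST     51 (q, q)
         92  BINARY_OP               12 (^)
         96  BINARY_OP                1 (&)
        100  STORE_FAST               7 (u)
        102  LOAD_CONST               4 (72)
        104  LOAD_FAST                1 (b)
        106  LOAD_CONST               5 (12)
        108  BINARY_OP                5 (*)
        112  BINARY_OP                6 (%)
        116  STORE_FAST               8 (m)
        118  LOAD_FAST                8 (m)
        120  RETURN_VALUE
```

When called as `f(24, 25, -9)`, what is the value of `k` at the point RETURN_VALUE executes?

LOAD_FAST_LOAD_FAST c,b → push -9,25. Stack: [-9, 25]
BINARY_OP + → -9 + 25 = 16. Stack: [16]
LOAD_FAST c → push -9. Stack: [16, -9]
BINARY_OP + → 16 + -9 = 7. Stack: [7]
STORE_FAST q → q=7. Stack: []
LOAD_FAST_LOAD_FAST a,a → push 24,24. Stack: [24, 24]
BINARY_OP * → 24 * 24 = 576. Stack: [576]
LOAD_FAST_LOAD_FAST a,c → push 24,-9. Stack: [576, 24, -9]
BINARY_OP - → 24 - -9 = 33. Stack: [576, 33]
BINARY_OP % → 576 % 33 = 15. Stack: [15]
STORE_FAST q → q=15. Stack: []
LOAD_FAST_LOAD_FAST b,a → push 25,24. Stack: [25, 24]
BINARY_OP + → 25 + 24 = 49. Stack: [49]
LOAD_CONST → push 2. Stack: [49, 2]
BINARY_OP >> → 49 >> 2 = 12. Stack: [12]
STORE_FAST t → t=12. Stack: []
LOAD_FAST_LOAD_FAST a,q → push 24,15. Stack: [24, 15]
BINARY_OP * → 24 * 15 = 360. Stack: [360]
LOAD_CONST → push 2. Stack: [360, 2]
BINARY_OP << → 360 << 2 = 1440. Stack: [1440]
STORE_FAST n → n=1440. Stack: []
LOAD_CONST → push 10. Stack: [10]
LOAD_FAST n → push 1440. Stack: [10, 1440]
BINARY_OP // → 10 // 1440 = 0. Stack: [0]
LOAD_FAST t → push 12. Stack: [0, 12]
LOAD_CONST → push 3. Stack: [0, 12, 3]
BINARY_OP << → 12 << 3 = 96. Stack: [0, 96]
BINARY_OP // → 0 // 96 = 0. Stack: [0]
STORE_FAST k → k=0. Stack: []
LOAD_FAST_LOAD_FAST b,q → push 25,15. Stack: [25, 15]
BINARY_OP % → 25 % 15 = 10. Stack: [10]
LOAD_FAST_LOAD_FAST q,q → push 15,15. Stack: [10, 15, 15]
BINARY_OP ^ → 15 ^ 15 = 0. Stack: [10, 0]
BINARY_OP & → 10 & 0 = 0. Stack: [0]
STORE_FAST u → u=0. Stack: []
LOAD_CONST → push 72. Stack: [72]
LOAD_FAST b → push 25. Stack: [72, 25]
LOAD_CONST → push 12. Stack: [72, 25, 12]
BINARY_OP * → 25 * 12 = 300. Stack: [72, 300]
BINARY_OP % → 72 % 300 = 72. Stack: [72]
STORE_FAST m → m=72. Stack: []
LOAD_FAST m → push 72. Stack: [72]
RETURN_VALUE → return 72.

0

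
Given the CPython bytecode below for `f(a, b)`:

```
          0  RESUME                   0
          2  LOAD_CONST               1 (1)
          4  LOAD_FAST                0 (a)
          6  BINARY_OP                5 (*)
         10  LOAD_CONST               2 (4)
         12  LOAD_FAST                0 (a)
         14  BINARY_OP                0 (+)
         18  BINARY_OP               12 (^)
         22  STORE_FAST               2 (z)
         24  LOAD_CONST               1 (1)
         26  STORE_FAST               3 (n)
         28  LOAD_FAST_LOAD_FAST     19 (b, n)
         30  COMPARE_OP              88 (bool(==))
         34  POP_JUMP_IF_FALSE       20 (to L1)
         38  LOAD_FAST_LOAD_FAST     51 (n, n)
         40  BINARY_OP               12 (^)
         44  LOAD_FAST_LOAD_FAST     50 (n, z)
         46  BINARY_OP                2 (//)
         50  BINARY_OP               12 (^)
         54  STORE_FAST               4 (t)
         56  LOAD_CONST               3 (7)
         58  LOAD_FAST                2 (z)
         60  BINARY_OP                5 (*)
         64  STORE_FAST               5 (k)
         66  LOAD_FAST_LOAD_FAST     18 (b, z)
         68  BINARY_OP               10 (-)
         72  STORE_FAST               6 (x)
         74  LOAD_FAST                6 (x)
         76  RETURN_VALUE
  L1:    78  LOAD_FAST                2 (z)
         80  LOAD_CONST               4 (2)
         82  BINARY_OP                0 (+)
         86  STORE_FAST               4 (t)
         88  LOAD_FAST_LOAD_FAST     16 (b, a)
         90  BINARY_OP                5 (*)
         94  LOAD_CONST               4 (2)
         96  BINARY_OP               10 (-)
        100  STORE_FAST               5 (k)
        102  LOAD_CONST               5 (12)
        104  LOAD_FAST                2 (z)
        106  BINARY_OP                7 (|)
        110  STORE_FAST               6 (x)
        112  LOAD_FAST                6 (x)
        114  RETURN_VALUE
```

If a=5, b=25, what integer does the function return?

12

LOAD_CONST → push 1. Stack: [1]
LOAD_FAST a → push 5. Stack: [1, 5]
BINARY_OP * → 1 * 5 = 5. Stack: [5]
LOAD_CONST → push 4. Stack: [5, 4]
LOAD_FAST a → push 5. Stack: [5, 4, 5]
BINARY_OP + → 4 + 5 = 9. Stack: [5, 9]
BINARY_OP ^ → 5 ^ 9 = 12. Stack: [12]
STORE_FAST z → z=12. Stack: []
LOAD_CONST → push 1. Stack: [1]
STORE_FAST n → n=1. Stack: []
LOAD_FAST_LOAD_FAST b,n → push 25,1. Stack: [25, 1]
COMPARE_OP bool(==) → 25 vs 1 = False. Stack: [False]
POP_JUMP_IF_FALSE → pop False; jump. Stack: []
LOAD_FAST z → push 12. Stack: [12]
LOAD_CONST → push 2. Stack: [12, 2]
BINARY_OP + → 12 + 2 = 14. Stack: [14]
STORE_FAST t → t=14. Stack: []
LOAD_FAST_LOAD_FAST b,a → push 25,5. Stack: [25, 5]
BINARY_OP * → 25 * 5 = 125. Stack: [125]
LOAD_CONST → push 2. Stack: [125, 2]
BINARY_OP - → 125 - 2 = 123. Stack: [123]
STORE_FAST k → k=123. Stack: []
LOAD_CONST → push 12. Stack: [12]
LOAD_FAST z → push 12. Stack: [12, 12]
BINARY_OP | → 12 | 12 = 12. Stack: [12]
STORE_FAST x → x=12. Stack: []
LOAD_FAST x → push 12. Stack: [12]
RETURN_VALUE → return 12.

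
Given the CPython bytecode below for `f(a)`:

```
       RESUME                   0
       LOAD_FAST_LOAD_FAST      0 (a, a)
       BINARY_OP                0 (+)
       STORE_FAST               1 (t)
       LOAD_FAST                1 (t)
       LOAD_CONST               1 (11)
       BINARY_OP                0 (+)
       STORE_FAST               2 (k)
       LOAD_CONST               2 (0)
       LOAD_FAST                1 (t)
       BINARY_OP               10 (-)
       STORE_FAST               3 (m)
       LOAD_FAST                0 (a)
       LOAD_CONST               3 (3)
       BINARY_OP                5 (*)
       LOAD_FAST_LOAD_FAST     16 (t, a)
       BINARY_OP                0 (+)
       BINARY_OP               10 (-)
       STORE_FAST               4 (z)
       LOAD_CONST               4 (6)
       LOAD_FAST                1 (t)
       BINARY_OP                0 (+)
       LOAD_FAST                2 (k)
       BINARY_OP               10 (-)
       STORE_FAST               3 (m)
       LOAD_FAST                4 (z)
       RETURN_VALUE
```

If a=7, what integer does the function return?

LOAD_FAST_LOAD_FAST a,a → push 7,7. Stack: [7, 7]
BINARY_OP + → 7 + 7 = 14. Stack: [14]
STORE_FAST t → t=14. Stack: []
LOAD_FAST t → push 14. Stack: [14]
LOAD_CONST → push 11. Stack: [14, 11]
BINARY_OP + → 14 + 11 = 25. Stack: [25]
STORE_FAST k → k=25. Stack: []
LOAD_CONST → push 0. Stack: [0]
LOAD_FAST t → push 14. Stack: [0, 14]
BINARY_OP - → 0 - 14 = -14. Stack: [-14]
STORE_FAST m → m=-14. Stack: []
LOAD_FAST a → push 7. Stack: [7]
LOAD_CONST → push 3. Stack: [7, 3]
BINARY_OP * → 7 * 3 = 21. Stack: [21]
LOAD_FAST_LOAD_FAST t,a → push 14,7. Stack: [21, 14, 7]
BINARY_OP + → 14 + 7 = 21. Stack: [21, 21]
BINARY_OP - → 21 - 21 = 0. Stack: [0]
STORE_FAST z → z=0. Stack: []
LOAD_CONST → push 6. Stack: [6]
LOAD_FAST t → push 14. Stack: [6, 14]
BINARY_OP + → 6 + 14 = 20. Stack: [20]
LOAD_FAST k → push 25. Stack: [20, 25]
BINARY_OP - → 20 - 25 = -5. Stack: [-5]
STORE_FAST m → m=-5. Stack: []
LOAD_FAST z → push 0. Stack: [0]
RETURN_VALUE → return 0.

0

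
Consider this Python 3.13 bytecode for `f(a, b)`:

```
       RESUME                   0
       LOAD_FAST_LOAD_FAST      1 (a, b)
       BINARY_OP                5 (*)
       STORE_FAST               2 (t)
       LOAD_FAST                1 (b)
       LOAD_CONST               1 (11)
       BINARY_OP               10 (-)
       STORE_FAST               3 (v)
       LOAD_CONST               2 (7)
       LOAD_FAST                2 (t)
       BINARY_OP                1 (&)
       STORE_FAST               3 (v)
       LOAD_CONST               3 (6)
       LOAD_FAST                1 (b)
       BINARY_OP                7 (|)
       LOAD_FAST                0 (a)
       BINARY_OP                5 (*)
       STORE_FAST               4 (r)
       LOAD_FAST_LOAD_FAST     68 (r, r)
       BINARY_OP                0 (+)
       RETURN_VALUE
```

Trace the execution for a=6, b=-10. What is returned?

LOAD_FAST_LOAD_FAST a,b → push 6,-10. Stack: [6, -10]
BINARY_OP * → 6 * -10 = -60. Stack: [-60]
STORE_FAST t → t=-60. Stack: []
LOAD_FAST b → push -10. Stack: [-10]
LOAD_CONST → push 11. Stack: [-10, 11]
BINARY_OP - → -10 - 11 = -21. Stack: [-21]
STORE_FAST v → v=-21. Stack: []
LOAD_CONST → push 7. Stack: [7]
LOAD_FAST t → push -60. Stack: [7, -60]
BINARY_OP & → 7 & -60 = 4. Stack: [4]
STORE_FAST v → v=4. Stack: []
LOAD_CONST → push 6. Stack: [6]
LOAD_FAST b → push -10. Stack: [6, -10]
BINARY_OP | → 6 | -10 = -10. Stack: [-10]
LOAD_FAST a → push 6. Stack: [-10, 6]
BINARY_OP * → -10 * 6 = -60. Stack: [-60]
STORE_FAST r → r=-60. Stack: []
LOAD_FAST_LOAD_FAST r,r → push -60,-60. Stack: [-60, -60]
BINARY_OP + → -60 + -60 = -120. Stack: [-120]
RETURN_VALUE → return -120.

-120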